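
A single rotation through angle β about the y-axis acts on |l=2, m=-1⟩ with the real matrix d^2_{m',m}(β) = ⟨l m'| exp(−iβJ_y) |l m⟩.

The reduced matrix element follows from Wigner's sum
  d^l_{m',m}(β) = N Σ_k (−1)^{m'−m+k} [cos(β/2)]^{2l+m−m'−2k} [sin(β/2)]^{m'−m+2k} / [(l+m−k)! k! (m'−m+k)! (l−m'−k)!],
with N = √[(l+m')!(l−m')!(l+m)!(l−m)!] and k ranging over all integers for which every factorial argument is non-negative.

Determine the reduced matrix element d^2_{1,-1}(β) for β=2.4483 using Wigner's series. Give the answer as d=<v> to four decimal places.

d^2_{1,-1}(β=2.4483) via Wigner's sum:
With c≡cos(β/2)=0.339746 and s≡sin(β/2)=0.940517, N=[6·1·1·6]^{1/2}=6.000000
k: max(0,(-1)−(1))=0 … min(2+(-1),2−(1))=1
  k=0: (−1)^2·6.0000/(2)·0.3397^2·0.9405^2 = +0.306311
  k=1: (−1)^3·6.0000/(6)·0.3397^0·0.9405^4 = -0.782469
d^2_{1,-1}(2.4483) = +0.306311 -0.782469 = -0.476158

d=-0.4762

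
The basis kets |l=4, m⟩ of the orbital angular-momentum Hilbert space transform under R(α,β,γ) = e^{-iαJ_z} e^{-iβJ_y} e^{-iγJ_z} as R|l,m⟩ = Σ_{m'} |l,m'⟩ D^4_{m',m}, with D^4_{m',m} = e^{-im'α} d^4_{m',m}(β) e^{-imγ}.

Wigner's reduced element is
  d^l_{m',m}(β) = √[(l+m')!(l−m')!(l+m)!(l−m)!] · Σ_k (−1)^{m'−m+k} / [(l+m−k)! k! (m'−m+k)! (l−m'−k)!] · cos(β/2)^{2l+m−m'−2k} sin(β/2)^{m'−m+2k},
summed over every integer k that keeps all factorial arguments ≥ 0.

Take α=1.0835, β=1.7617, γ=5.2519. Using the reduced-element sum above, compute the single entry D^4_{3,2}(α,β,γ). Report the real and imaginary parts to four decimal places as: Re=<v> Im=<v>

First d^4_{3,2}(β=1.7617), then the phase factors e^{-i(3)α} and e^{-i(2)γ}:
Half-angle: c=0.636496, s=0.771280. N=√(5040·1·720·2)=2693.993318
k∈{0,1} keeps every argument non-negative
  k=0: (−1)^1·2693.9933/(720)·0.6365^7·0.7713^1 = -0.122136
  k=1: (−1)^2·2693.9933/(240)·0.6365^5·0.7713^3 = +0.538021
d^4_{3,2}(1.7617) = -0.122136 +0.538021 = +0.415885
Attach z-rotation phases: D = e^{-i(3)(1.0835)}·(+0.415885)·e^{-i(2)(5.2519)} = +0.155367-0.385774i

Re=0.1554 Im=-0.3858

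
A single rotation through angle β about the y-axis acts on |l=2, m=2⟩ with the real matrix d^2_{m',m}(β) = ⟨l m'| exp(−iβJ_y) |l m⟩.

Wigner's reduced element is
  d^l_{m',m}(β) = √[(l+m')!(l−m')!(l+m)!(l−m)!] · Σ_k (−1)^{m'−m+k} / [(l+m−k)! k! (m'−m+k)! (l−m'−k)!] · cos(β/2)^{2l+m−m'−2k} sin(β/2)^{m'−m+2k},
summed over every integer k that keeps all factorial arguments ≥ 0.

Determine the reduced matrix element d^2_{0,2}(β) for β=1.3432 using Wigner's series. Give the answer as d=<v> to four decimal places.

d^2_{0,2}(β=1.3432) via Wigner's sum:
c=cos(1.3432/2)=0.782827, s=sin(1.3432/2)=0.622239; N=√[2·2·24·1]=9.797959
The bounds max(0,m−m')=2 and min(l+m,l−m')=2 give 1 term
  k=2: (−1)^0·9.7980/(4)·0.7828^2·0.6222^2 = +0.581195
d^2_{0,2}(1.3432) = +0.581195

d=0.5812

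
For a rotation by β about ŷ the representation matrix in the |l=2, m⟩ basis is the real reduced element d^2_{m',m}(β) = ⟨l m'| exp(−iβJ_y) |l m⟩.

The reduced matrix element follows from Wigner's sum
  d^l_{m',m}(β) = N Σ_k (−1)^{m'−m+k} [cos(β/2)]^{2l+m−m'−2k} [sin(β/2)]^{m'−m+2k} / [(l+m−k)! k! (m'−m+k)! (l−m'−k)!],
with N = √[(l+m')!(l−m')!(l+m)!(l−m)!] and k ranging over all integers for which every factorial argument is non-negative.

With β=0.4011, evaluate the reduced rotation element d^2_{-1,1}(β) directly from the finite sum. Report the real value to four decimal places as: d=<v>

d^2_{-1,1}(β=0.4011) via Wigner's sum:
With c≡cos(β/2)=0.979957 and s≡sin(β/2)=0.199208, N=[1·6·6·1]^{1/2}=6.000000
k: max(0,(1)−(-1))=2 … min(2+(1),2−(-1))=3
  k=2: (−1)^0·6.0000/(2)·0.9800^2·0.1992^2 = +0.114327
  k=3: (−1)^1·6.0000/(6)·0.9800^0·0.1992^4 = -0.001575
d^2_{-1,1}(0.4011) = +0.114327 -0.001575 = +0.112753

d=0.1128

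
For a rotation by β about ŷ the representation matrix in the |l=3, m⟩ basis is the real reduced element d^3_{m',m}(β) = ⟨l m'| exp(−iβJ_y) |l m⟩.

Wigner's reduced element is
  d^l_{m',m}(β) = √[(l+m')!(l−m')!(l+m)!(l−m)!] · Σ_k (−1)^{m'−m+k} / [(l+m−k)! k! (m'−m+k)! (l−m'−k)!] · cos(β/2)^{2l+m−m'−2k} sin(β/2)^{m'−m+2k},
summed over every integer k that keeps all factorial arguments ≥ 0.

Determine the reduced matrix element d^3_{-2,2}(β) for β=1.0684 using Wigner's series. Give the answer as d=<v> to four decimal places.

d=0.2315

d^3_{-2,2}(β=1.0684) via Wigner's sum:
Half-angle: c=0.860676, s=0.509153. N=√(1·120·120·1)=120.000000
The bounds max(0,m−m')=4 and min(l+m,l−m')=5 give 2 terms
  k=4: (−1)^0·120.0000/(24)·0.8607^2·0.5092^4 = +0.248910
  k=5: (−1)^1·120.0000/(120)·0.8607^0·0.5092^6 = -0.017422
d^3_{-2,2}(1.0684) = +0.248910 -0.017422 = +0.231488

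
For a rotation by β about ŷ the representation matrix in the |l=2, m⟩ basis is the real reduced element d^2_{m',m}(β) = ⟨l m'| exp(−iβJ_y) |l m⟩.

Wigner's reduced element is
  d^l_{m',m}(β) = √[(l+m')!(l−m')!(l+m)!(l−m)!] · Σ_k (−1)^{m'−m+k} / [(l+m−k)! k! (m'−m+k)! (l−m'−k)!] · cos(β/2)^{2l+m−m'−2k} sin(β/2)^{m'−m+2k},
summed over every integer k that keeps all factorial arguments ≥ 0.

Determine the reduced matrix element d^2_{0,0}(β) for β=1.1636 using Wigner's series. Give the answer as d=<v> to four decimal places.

d=-0.2647

d^2_{0,0}(β=1.1636) via Wigner's sum:
c=cos(1.1636/2)=0.835475, s=sin(1.1636/2)=0.549529; N=√[2·2·2·2]=4.000000
k∈{0,1,2} keeps every argument non-negative
  k=0: (−1)^0·4.0000/(4)·0.8355^4·0.5495^0 = +0.487229
  k=1: (−1)^1·4.0000/(1)·0.8355^2·0.5495^2 = -0.843155
  k=2: (−1)^2·4.0000/(4)·0.8355^0·0.5495^4 = +0.091193
d^2_{0,0}(1.1636) = +0.487229 -0.843155 +0.091193 = -0.264733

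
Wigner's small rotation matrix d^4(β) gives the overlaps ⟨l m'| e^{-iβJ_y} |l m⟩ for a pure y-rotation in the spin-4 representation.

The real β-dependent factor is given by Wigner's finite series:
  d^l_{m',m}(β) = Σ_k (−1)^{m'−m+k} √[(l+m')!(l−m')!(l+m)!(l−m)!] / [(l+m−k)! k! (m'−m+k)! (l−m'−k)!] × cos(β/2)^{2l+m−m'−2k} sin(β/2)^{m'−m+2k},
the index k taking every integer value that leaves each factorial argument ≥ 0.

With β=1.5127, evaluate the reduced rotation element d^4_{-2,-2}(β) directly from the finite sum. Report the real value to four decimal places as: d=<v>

d^4_{-2,-2}(β=1.5127) via Wigner's sum:
c=cos(1.5127/2)=0.727346, s=sin(1.5127/2)=0.686271; N=√[2·720·2·720]=1440.000000
k∈{0,1,2} keeps every argument non-negative
  k=0: (−1)^0·1440.0000/(1440)·0.7273^8·0.6863^0 = +0.078330
  k=1: (−1)^1·1440.0000/(120)·0.7273^6·0.6863^2 = -0.836793
  k=2: (−1)^2·1440.0000/(96)·0.7273^4·0.6863^4 = +0.931189
d^4_{-2,-2}(1.5127) = +0.078330 -0.836793 +0.931189 = +0.172726

d=0.1727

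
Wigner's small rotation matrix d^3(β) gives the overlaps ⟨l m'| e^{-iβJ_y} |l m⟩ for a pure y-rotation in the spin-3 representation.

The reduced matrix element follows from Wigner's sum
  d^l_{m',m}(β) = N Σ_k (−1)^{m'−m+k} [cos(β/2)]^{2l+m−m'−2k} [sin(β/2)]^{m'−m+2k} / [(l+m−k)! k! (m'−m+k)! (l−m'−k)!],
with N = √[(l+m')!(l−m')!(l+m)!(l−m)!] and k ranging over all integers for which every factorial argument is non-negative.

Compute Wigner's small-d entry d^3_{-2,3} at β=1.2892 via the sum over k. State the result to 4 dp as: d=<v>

d^3_{-2,3}(β=1.2892) via Wigner's sum:
With c≡cos(β/2)=0.799340 and s≡sin(β/2)=0.600879, N=[1·120·720·1]^{1/2}=293.938769
The bounds max(0,m−m')=5 and min(l+m,l−m')=5 give 1 term
  k=5: (−1)^0·293.9388/(120)·0.7993^1·0.6009^5 = +0.153370
d^3_{-2,3}(1.2892) = +0.153370

d=0.1534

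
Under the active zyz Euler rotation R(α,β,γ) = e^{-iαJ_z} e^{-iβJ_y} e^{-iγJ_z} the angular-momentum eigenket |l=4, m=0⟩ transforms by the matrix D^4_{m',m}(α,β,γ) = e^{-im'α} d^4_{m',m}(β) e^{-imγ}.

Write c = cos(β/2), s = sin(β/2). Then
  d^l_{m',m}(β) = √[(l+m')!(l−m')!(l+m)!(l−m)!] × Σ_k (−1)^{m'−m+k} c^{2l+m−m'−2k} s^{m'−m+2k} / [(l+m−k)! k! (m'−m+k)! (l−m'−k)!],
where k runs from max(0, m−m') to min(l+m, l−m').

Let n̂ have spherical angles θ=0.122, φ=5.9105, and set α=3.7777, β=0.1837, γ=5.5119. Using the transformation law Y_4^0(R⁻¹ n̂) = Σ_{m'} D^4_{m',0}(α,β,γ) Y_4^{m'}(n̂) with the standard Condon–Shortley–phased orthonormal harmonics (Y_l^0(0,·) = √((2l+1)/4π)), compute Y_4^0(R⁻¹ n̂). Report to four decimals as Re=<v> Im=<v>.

Re=0.5658 Im=0.0000

Need the full column D^4_{m',0} for m'=−4..4 at α=3.7777, β=0.1837, γ=5.5119.
cos(β/2)=0.995785, sin(β/2)=0.091721
d^4_{-4,0}: single k=4 term ⇒ +0.000582;  D = -0.000481+0.000327i
d^4_{-3,0}: k∈[3..4] ⇒ +0.008939 -0.000076 = +0.008863;  D = +0.002935-0.008363i
d^4_{-2,0}: k∈[2..4] ⇒ +0.077813 -0.001760 +0.000006 = +0.076058;  D = +0.022374+0.072693i
d^4_{-1,0}: k∈[1..4] ⇒ +0.398237 -0.020272 +0.000172 -0.000000 = +0.378137;  D = -0.304179-0.224639i
d^4_{0,0}: k∈[0..4] ⇒ +0.966771 -0.131235 +0.002505 -0.000009 +0.000000 = +0.838032;  D = +0.838032+0.000000i
d^4_{1,0}: k∈[0..3] ⇒ -0.398237 +0.020272 -0.000172 +0.000000 = -0.378137;  D = +0.304179-0.224639i
d^4_{2,0}: k∈[0..2] ⇒ +0.077813 -0.001760 +0.000006 = +0.076058;  D = +0.022374-0.072693i
d^4_{3,0}: k∈[0..1] ⇒ -0.008939 +0.000076 = -0.008863;  D = -0.002935-0.008363i
d^4_{4,0}: single k=0 term ⇒ +0.000582;  D = -0.000481-0.000327i
Y_4^{m'}(θ=0.122,φ=5.9105) and Σ D·Y over m':
  (-0.0005+0.0003i)·(+0.0000+0.0001i)  (+0.0029-0.0084i)·(+0.0010+0.0020i)  (+0.0224+0.0727i)·(+0.0215+0.0198i)  (-0.3042-0.2246i)·(+0.2074+0.0811i)  (+0.8380+0.0000i)·(+0.7844+0.0000i)  (+0.3042-0.2246i)·(-0.2074+0.0811i)  (+0.0224-0.0727i)·(+0.0215-0.0198i)  (-0.0029-0.0084i)·(-0.0010+0.0020i)  (-0.0005-0.0003i)·(+0.0000-0.0001i)
Y_4^0(R⁻¹ n̂) = +0.565763+0.000000i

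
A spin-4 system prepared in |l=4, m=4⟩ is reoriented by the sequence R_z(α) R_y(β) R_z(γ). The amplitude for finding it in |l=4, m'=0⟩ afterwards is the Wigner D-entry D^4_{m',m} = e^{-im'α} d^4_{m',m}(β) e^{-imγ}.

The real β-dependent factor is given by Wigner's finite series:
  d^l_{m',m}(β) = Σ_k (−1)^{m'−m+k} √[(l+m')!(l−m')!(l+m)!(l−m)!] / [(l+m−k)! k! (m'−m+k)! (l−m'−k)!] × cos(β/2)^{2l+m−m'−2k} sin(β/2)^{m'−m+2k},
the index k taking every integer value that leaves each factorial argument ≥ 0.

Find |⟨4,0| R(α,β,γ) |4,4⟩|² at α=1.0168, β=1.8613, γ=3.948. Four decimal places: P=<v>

D^4_{0,4}(1.0168,1.8613,3.948) = e^{-i·0·1.0168}·d^4_{0,4}(1.8613)·e^{-i·4·3.948}. Compute d first:
c=cos(1.8613/2)=0.597313, s=sin(1.8613/2)=0.802008; N=√[24·24·40320·1]=4819.161753
Admissible k: 4..4 (factorial args all ≥0)
  k=4: (−1)^0·4819.1618/(576)·0.5973^4·0.8020^4 = +0.440628
d^4_{0,4}(1.8613) = +0.440628
|D^4_{0,4}|² = |d^4_{0,4}(β)|² = (+0.440628)² = 0.194153 (the z-rotation phases have unit modulus)

P=0.1942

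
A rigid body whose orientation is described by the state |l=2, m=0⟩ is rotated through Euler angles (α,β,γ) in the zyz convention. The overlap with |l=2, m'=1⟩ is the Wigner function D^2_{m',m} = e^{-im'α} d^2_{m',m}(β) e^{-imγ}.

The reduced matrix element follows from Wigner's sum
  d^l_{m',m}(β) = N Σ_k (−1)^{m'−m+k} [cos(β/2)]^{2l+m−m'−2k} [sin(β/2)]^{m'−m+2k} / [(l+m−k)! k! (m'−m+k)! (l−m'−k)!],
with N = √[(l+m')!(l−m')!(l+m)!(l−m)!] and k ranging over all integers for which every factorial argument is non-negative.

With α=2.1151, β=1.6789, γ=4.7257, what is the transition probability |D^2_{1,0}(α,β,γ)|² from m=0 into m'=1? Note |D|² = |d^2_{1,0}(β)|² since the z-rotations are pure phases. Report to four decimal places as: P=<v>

First d^2_{1,0}(β=1.6789), then the phase factors e^{-i(1)α} and e^{-i(0)γ}:
c=cos(1.6789/2)=0.667872, s=sin(1.6789/2)=0.744276; N=√[6·1·2·2]=4.898979
Admissible k: 0..1 (factorial args all ≥0)
  k=0: (−1)^1·4.8990/(2)·0.6679^3·0.7443^1 = -0.543113
  k=1: (−1)^2·4.8990/(2)·0.6679^1·0.7443^3 = +0.674483
d^2_{1,0}(1.6789) = -0.543113 +0.674483 = +0.131370
|D^2_{1,0}|² = |d^2_{1,0}(β)|² = (+0.131370)² = 0.017258 (the z-rotation phases have unit modulus)

P=0.0173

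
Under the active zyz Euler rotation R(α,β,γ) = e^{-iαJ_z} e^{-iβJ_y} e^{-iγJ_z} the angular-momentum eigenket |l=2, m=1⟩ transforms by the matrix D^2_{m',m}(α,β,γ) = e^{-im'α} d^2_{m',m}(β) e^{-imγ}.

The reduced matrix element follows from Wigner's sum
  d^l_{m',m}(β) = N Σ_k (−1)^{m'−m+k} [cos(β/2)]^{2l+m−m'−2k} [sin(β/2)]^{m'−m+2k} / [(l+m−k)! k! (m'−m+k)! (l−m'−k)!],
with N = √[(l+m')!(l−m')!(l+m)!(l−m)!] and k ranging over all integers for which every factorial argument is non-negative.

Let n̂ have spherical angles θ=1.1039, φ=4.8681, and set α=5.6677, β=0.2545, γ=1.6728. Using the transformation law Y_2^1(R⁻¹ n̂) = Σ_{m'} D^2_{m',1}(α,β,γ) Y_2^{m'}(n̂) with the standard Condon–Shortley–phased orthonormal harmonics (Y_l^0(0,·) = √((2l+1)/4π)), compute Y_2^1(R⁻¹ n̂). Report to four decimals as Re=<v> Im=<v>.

Need the full column D^2_{m',1} for m'=−2..2 at α=5.6677, β=0.2545, γ=1.6728.
cos(β/2)=0.991915, sin(β/2)=0.126907
d^2_{-2,1}: single k=3 term ⇒ +0.004055;  D = -0.003941-0.000955i
d^2_{-1,1}: k∈[2..3] ⇒ +0.047538 -0.000259 = +0.047279;  D = -0.031085-0.035622i
d^2_{0,1}: k∈[1..2] ⇒ +0.303378 -0.004966 = +0.298412;  D = -0.030386-0.296861i
d^2_{1,1}: k∈[0..1] ⇒ +0.968049 -0.047538 = +0.920511;  D = +0.452167-0.801801i
d^2_{2,1}: single k=0 term ⇒ -0.247707;  D = -0.223920+0.105918i
Y_2^{m'}(θ=1.1039,φ=4.8681) and Σ D·Y over m':
  (-0.0039-0.0010i)·(-0.2932+0.0944i)  (-0.0311-0.0356i)·(+0.0482+0.3068i)  (-0.0304-0.2969i)·(-0.1237+0.0000i)  (+0.4522-0.8018i)·(-0.0482+0.3068i)  (-0.2239+0.1059i)·(-0.2932-0.0944i)
Y_2^1(R⁻¹ n̂) = +0.314271+0.192774i

Re=0.3143 Im=0.1928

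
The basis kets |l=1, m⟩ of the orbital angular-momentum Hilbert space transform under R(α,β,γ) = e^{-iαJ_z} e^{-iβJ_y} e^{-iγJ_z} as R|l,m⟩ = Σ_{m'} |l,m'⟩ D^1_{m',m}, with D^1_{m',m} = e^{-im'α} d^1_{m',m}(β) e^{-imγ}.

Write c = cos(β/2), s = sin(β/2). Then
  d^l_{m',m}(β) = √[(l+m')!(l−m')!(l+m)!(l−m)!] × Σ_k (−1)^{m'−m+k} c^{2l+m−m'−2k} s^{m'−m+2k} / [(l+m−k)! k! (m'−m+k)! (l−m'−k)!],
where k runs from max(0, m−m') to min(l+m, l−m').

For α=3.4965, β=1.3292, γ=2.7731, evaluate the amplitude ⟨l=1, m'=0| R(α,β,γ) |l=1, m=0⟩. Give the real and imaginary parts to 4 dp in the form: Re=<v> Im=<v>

First d^1_{0,0}(β=1.3292), then the phase factors e^{-i(0)α} and e^{-i(0)γ}:
With c≡cos(β/2)=0.787164 and s≡sin(β/2)=0.616744, N=[1·1·1·1]^{1/2}=1.000000
k∈{0,1} keeps every argument non-negative
  k=0: (−1)^0·1.0000/(1)·0.7872^2·0.6167^0 = +0.619626
  k=1: (−1)^1·1.0000/(1)·0.7872^0·0.6167^2 = -0.380374
d^1_{0,0}(1.3292) = +0.619626 -0.380374 = +0.239253
Attach z-rotation phases: D = e^{-i(0)(3.4965)}·(+0.239253)·e^{-i(0)(2.7731)} = +0.239253+0.000000i

Re=0.2393 Im=0.0000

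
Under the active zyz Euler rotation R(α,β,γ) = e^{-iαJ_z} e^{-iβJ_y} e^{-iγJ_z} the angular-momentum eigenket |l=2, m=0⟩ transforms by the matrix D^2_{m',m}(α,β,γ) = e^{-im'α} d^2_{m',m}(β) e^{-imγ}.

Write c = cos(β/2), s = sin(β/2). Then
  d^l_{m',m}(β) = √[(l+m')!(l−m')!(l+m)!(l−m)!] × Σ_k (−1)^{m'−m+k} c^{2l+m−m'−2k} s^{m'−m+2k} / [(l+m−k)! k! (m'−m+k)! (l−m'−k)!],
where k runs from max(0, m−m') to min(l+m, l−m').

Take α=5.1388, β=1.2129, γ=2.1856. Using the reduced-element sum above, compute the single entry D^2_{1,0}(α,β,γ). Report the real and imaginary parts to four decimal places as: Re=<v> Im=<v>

Split into d^2_{1,0}(β=1.2129) × two z-phases.
With c≡cos(β/2)=0.821677 and s≡sin(β/2)=0.569954, N=[6·1·2·2]^{1/2}=4.898979
k: max(0,(0)−(1))=0 … min(2+(0),2−(1))=1
  k=0: (−1)^1·4.8990/(2)·0.8217^3·0.5700^1 = -0.774494
  k=1: (−1)^2·4.8990/(2)·0.8217^1·0.5700^3 = +0.372646
d^2_{1,0}(1.2129) = -0.774494 +0.372646 = -0.401848
D = (+0.413606+0.910456i)·(-0.401848)·(+1.000000+0.000000i) = -0.166207-0.365865i

Re=-0.1662 Im=-0.3659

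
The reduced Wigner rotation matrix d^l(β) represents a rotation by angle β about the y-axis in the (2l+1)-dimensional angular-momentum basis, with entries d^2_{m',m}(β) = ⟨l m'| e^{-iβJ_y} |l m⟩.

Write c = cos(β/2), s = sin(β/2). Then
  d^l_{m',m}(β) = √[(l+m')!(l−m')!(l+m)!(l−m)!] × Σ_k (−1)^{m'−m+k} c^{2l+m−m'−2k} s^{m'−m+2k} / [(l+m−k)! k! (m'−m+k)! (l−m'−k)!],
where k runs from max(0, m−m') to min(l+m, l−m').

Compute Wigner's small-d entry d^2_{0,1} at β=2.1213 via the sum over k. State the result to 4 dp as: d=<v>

d^2_{0,1}(β=2.1213) via Wigner's sum:
Half-angle: c=0.488305, s=0.872673. N=√(2·2·6·1)=4.898979
k: max(0,(1)−(0))=1 … min(2+(1),2−(0))=2
  k=1: (−1)^0·4.8990/(2)·0.4883^3·0.8727^1 = +0.248886
  k=2: (−1)^1·4.8990/(2)·0.4883^1·0.8727^3 = -0.794916
d^2_{0,1}(2.1213) = +0.248886 -0.794916 = -0.546030

d=-0.5460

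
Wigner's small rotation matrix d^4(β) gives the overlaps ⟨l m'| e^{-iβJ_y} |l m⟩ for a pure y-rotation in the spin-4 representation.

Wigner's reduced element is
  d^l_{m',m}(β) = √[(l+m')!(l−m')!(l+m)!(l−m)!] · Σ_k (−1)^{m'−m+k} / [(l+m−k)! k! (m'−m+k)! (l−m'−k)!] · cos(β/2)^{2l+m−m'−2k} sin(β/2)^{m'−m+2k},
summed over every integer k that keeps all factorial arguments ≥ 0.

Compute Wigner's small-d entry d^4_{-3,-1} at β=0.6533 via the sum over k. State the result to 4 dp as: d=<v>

d=0.4770

d^4_{-3,-1}(β=0.6533) via Wigner's sum:
Half-angle: c=0.947123, s=0.320872. N=√(1·5040·6·120)=1904.940944
Admissible k: 2..3 (factorial args all ≥0)
  k=2: (−1)^0·1904.9409/(240)·0.9471^6·0.3209^2 = +0.589890
  k=3: (−1)^1·1904.9409/(144)·0.9471^4·0.3209^4 = -0.112842
d^4_{-3,-1}(0.6533) = +0.589890 -0.112842 = +0.477048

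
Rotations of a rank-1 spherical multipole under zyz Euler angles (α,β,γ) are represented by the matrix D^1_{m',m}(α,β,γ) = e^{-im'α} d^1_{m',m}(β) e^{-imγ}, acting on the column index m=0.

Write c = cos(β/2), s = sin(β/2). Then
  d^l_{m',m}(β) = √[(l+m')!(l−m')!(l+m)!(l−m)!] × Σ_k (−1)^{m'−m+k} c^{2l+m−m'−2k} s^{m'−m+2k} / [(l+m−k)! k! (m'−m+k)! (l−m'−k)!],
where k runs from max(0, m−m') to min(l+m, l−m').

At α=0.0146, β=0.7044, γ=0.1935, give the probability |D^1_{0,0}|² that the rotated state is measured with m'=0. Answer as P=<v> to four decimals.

P=0.5806

First d^1_{0,0}(β=0.7044), then the phase factors e^{-i(0)α} and e^{-i(0)γ}:
c=cos(0.7044/2)=0.938616, s=sin(0.7044/2)=0.344964; N=√[1·1·1·1]=1.000000
k∈{0,1} keeps every argument non-negative
  k=0: (−1)^0·1.0000/(1)·0.9386^2·0.3450^0 = +0.881000
  k=1: (−1)^1·1.0000/(1)·0.9386^0·0.3450^2 = -0.119000
d^1_{0,0}(0.7044) = +0.881000 -0.119000 = +0.762000
|D^1_{0,0}|² = |d^1_{0,0}(β)|² = (+0.762000)² = 0.580644 (the z-rotation phases have unit modulus)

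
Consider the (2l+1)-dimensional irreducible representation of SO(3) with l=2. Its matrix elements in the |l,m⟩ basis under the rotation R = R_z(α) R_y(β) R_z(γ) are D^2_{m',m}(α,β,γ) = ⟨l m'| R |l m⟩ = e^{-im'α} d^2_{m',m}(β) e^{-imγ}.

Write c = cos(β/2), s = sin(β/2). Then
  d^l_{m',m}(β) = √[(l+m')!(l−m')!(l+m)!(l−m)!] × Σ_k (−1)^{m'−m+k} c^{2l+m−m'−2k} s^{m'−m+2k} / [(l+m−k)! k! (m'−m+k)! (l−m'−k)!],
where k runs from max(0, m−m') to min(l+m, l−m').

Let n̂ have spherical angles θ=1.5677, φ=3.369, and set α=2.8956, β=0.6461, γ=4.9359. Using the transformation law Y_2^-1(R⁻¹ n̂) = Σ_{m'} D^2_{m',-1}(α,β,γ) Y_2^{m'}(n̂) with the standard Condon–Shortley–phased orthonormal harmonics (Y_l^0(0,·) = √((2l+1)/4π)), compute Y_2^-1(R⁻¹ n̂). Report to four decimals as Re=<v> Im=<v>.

Need the full column D^2_{m',-1} for m'=−2..2 at α=2.8956, β=0.6461, γ=4.9359.
cos(β/2)=0.948272, sin(β/2)=0.317460
d^2_{-2,-1}: single k=1 term ⇒ +0.541399;  D = -0.143612-0.522004i
d^2_{-1,-1}: k∈[0..1] ⇒ +0.808595 -0.271873 = +0.536722;  D = +0.012065+0.536587i
d^2_{0,-1}: k∈[0..1] ⇒ -0.663076 +0.074315 = -0.588761;  D = -0.130502+0.574116i
d^2_{1,-1}: k∈[0..1] ⇒ +0.271873 -0.010157 = +0.261716;  D = -0.118412+0.233396i
d^2_{2,-1}: single k=0 term ⇒ -0.060678;  D = -0.039804+0.045798i
Y_2^{m'}(θ=1.5677,φ=3.369) and Σ D·Y over m':
  (-0.1436-0.5220i)·(+0.3470-0.1697i)  (+0.0121+0.5366i)·(-0.0023+0.0005i)  (-0.1305+0.5741i)·(-0.3154+0.0000i)  (-0.1184+0.2334i)·(+0.0023+0.0005i)  (-0.0398+0.0458i)·(+0.3470+0.1697i)
Y_2^-1(R⁻¹ n̂) = -0.119556-0.329460i

Re=-0.1196 Im=-0.3295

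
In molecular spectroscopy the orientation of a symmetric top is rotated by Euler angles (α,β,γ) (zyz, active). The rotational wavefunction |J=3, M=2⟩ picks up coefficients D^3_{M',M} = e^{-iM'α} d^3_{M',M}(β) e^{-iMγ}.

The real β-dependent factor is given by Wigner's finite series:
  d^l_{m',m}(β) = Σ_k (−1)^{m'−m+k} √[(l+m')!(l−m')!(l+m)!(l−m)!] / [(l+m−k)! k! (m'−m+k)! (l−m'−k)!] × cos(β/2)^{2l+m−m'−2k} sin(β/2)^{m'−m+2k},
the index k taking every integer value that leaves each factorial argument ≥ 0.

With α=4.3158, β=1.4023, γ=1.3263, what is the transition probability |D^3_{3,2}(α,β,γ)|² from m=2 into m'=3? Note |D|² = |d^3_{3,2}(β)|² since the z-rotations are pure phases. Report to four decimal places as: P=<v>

P=0.1694

D^3_{3,2}(4.3158,1.4023,1.3263) = e^{-i·3·4.3158}·d^3_{3,2}(1.4023)·e^{-i·2·1.3263}. Compute d first:
Half-angle: c=0.764101, s=0.645097. N=√(720·1·120·1)=293.938769
k∈{0} keeps every argument non-negative
  k=0: (−1)^1·293.9388/(120)·0.7641^5·0.6451^1 = -0.411580
d^3_{3,2}(1.4023) = -0.411580
|D^3_{3,2}|² = |d^3_{3,2}(β)|² = (-0.411580)² = 0.169398 (the z-rotation phases have unit modulus)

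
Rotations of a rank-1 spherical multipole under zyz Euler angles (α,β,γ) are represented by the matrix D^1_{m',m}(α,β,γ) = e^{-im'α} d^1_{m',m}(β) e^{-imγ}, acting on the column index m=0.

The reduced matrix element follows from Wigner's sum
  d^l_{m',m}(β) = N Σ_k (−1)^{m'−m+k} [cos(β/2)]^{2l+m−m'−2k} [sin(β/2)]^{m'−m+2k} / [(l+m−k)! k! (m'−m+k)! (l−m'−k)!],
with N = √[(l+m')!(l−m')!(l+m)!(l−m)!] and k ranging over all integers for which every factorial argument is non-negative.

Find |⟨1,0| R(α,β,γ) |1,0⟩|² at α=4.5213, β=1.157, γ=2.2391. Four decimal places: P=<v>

P=0.1617

Split into d^1_{0,0}(β=1.157) × two z-phases.
With c≡cos(β/2)=0.837284 and s≡sin(β/2)=0.546769, N=[1·1·1·1]^{1/2}=1.000000
The bounds max(0,m−m')=0 and min(l+m,l−m')=1 give 2 terms
  k=0: (−1)^0·1.0000/(1)·0.8373^2·0.5468^0 = +0.701044
  k=1: (−1)^1·1.0000/(1)·0.8373^0·0.5468^2 = -0.298956
d^1_{0,0}(1.157) = +0.701044 -0.298956 = +0.402088
|D^1_{0,0}|² = |d^1_{0,0}(β)|² = (+0.402088)² = 0.161675 (the z-rotation phases have unit modulus)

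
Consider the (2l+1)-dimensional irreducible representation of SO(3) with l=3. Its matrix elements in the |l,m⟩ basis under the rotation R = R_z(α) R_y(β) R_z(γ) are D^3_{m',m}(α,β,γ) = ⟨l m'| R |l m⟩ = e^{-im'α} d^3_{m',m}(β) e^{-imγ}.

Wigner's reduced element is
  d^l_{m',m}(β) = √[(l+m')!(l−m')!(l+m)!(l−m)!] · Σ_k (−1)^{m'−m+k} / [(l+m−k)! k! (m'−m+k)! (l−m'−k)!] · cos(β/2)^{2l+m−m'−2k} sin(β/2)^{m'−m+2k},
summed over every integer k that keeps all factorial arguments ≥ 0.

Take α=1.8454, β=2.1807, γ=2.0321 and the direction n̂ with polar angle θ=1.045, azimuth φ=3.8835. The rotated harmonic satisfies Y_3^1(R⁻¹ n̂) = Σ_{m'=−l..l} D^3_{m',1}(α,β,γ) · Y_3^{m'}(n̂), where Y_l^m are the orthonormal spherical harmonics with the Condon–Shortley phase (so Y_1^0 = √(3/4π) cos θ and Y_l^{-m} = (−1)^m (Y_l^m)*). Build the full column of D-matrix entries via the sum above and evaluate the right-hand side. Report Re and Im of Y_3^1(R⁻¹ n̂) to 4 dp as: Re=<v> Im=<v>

Re=-0.2108 Im=0.0476

Need the full column D^3_{m',1} for m'=−3..3 at α=1.8454, β=2.1807, γ=2.0321.
cos(β/2)=0.462175, sin(β/2)=0.886789
d^3_{-3,1}: single k=4 term ⇒ +0.511610;  D = -0.478361-0.181427i
d^3_{-2,1}: k∈[3..4] ⇒ +0.435422 -0.801507 = -0.366085;  D = +0.032139-0.364672i
d^3_{-1,1}: k∈[2..4] ⇒ +0.215287 -1.056778 +0.486319 = -0.355172;  D = -0.349000+0.065926i
d^3_{0,1}: k∈[1..3] ⇒ +0.064780 -0.715471 +0.878007 = +0.227317;  D = -0.101182-0.203556i
d^3_{1,1}: k∈[0..2] ⇒ +0.009746 -0.287049 +0.792583 = +0.515280;  D = -0.381937+0.345887i
d^3_{2,1}: k∈[0..1] ⇒ -0.059136 +0.435422 = +0.376285;  D = +0.318753+0.199969i
d^3_{3,1}: single k=0 term ⇒ +0.138967;  D = +0.039163-0.133335i
Y_3^{m'}(θ=1.045,φ=3.8835) and Σ D·Y over m':
  (-0.4784-0.1814i)·(+0.1644+0.2141i)  (+0.0321-0.3647i)·(+0.0333-0.3823i)  (-0.3490+0.0659i)·(-0.0535+0.0490i)  (-0.1012-0.2036i)·(-0.3260+0.0000i)  (-0.3819+0.3459i)·(+0.0535+0.0490i)  (+0.3188+0.2000i)·(+0.0333+0.3823i)  (+0.0392-0.1333i)·(-0.1644+0.2141i)
Y_3^1(R⁻¹ n̂) = -0.210821+0.047631i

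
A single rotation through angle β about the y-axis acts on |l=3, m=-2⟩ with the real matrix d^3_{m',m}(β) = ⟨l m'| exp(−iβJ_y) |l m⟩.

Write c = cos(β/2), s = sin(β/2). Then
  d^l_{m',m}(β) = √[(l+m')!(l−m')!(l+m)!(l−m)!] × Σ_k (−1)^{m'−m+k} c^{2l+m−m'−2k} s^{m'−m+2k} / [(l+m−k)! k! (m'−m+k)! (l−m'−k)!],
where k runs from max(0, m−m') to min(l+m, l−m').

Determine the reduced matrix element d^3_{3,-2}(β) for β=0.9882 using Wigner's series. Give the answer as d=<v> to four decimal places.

d^3_{3,-2}(β=0.9882) via Wigner's sum:
c=cos(0.9882/2)=0.880396, s=sin(0.9882/2)=0.474239; N=√[720·1·1·120]=293.938769
k∈{0} keeps every argument non-negative
  k=0: (−1)^5·293.9388/(120)·0.8804^1·0.4742^5 = -0.051730
d^3_{3,-2}(0.9882) = -0.051730

d=-0.0517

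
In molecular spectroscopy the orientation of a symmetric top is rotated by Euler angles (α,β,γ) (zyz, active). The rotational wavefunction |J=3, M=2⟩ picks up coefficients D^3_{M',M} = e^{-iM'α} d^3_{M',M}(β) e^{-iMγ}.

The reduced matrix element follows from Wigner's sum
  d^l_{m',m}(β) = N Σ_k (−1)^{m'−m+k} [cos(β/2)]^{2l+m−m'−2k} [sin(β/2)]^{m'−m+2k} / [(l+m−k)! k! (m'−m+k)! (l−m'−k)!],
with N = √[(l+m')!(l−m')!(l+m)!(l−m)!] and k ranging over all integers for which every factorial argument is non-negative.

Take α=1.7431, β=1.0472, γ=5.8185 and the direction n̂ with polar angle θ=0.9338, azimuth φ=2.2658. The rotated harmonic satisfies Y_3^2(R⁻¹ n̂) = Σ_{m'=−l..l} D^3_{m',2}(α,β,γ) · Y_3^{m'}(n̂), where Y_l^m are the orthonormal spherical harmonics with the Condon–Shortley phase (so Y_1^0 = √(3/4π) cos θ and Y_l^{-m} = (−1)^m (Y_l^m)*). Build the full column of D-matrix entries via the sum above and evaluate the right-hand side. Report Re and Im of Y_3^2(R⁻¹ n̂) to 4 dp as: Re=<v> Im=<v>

Need the full column D^3_{m',2} for m'=−3..3 at α=1.7431, β=1.0472, γ=5.8185.
cos(β/2)=0.866025, sin(β/2)=0.500001
d^3_{-3,2}: single k=5 term ⇒ +0.066292;  D = +0.065779-0.008233i
d^3_{-2,2}: k∈[4..5] ⇒ +0.234377 -0.015625 = +0.218751;  D = -0.063980-0.209186i
d^3_{-1,2}: k∈[3..4] ⇒ +0.513492 -0.085582 = +0.427910;  D = -0.381681+0.193459i
d^3_{0,2}: k∈[2..3] ⇒ +0.770236 -0.256747 = +0.513489;  D = +0.307240+0.411430i
d^3_{1,2}: k∈[1..2] ⇒ +0.770234 -0.513492 = +0.256742;  D = +0.176328-0.186614i
d^3_{2,2}: k∈[0..1] ⇒ +0.421873 -0.703126 = -0.281253;  D = +0.234521+0.155252i
d^3_{3,2}: single k=0 term ⇒ -0.596621;  D = +0.239164-0.546586i
Y_3^{m'}(θ=0.9338,φ=2.2658) and Σ D·Y over m':
  (+0.0658-0.0082i)·(+0.1887-0.1066i)  (-0.0640-0.2092i)·(-0.0706+0.3864i)  (-0.3817+0.1935i)·(-0.1279-0.1534i)  (+0.3072+0.4114i)·(-0.2733+0.0000i)  (+0.1763-0.1866i)·(+0.1279-0.1534i)  (+0.2345+0.1553i)·(-0.0706-0.3864i)  (+0.2392-0.5466i)·(-0.1887-0.1066i)
Y_3^2(R⁻¹ n̂) = +0.025379-0.171992i

Re=0.0254 Im=-0.1720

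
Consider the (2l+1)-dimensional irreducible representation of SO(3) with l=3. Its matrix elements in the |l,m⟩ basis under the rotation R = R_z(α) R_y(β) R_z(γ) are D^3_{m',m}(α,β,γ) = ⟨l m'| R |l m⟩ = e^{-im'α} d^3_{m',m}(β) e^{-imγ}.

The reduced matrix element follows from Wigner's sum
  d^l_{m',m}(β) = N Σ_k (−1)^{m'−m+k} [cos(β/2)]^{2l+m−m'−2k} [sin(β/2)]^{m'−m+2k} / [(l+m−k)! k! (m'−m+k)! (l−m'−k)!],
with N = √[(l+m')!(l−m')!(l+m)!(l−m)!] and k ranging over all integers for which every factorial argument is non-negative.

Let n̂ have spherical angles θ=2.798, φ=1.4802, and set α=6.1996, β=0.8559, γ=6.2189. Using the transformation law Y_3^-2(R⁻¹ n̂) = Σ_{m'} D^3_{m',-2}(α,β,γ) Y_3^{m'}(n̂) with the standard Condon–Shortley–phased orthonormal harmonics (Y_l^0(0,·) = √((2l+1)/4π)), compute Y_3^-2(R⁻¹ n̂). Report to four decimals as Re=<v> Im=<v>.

Re=-0.2072 Im=0.3313

Need the full column D^3_{m',-2} for m'=−3..3 at α=6.1996, β=0.8559, γ=6.2189.
cos(β/2)=0.909818, sin(β/2)=0.415007
d^3_{-3,-2}: single k=1 term ⇒ +0.633730;  D = +0.588681-0.234667i
d^3_{-2,-2}: k∈[0..1] ⇒ +0.567190 -0.590064 = -0.022874;  D = -0.021881+0.006667i
d^3_{-1,-2}: k∈[0..1] ⇒ -0.818142 +0.340454 = -0.477687;  D = -0.466977+0.100586i
d^3_{0,-2}: k∈[0..1] ⇒ +0.646382 -0.134490 = +0.511892;  D = +0.507667-0.065633i
d^3_{1,-2}: k∈[0..1] ⇒ -0.340454 +0.035418 = -0.305036;  D = -0.304727+0.013718i
d^3_{2,-2}: k∈[0..1] ⇒ +0.122772 -0.005109 = +0.117663;  D = +0.117575+0.004541i
d^3_{3,-2}: single k=0 term ⇒ -0.027435;  D = -0.027230-0.003344i
Y_3^{m'}(θ=2.798,φ=1.4802) and Σ D·Y over m':
  (+0.5887-0.2347i)·(-0.0043+0.0154i)  (-0.0219+0.0067i)·(+0.1074+0.0197i)  (-0.4670+0.1006i)·(+0.0338-0.3722i)  (+0.5077-0.0656i)·(-0.5034+0.0000i)  (-0.3047+0.0137i)·(-0.0338-0.3722i)  (+0.1176+0.0045i)·(+0.1074-0.0197i)  (-0.0272-0.0033i)·(+0.0043+0.0154i)
Y_3^-2(R⁻¹ n̂) = -0.207228+0.331259i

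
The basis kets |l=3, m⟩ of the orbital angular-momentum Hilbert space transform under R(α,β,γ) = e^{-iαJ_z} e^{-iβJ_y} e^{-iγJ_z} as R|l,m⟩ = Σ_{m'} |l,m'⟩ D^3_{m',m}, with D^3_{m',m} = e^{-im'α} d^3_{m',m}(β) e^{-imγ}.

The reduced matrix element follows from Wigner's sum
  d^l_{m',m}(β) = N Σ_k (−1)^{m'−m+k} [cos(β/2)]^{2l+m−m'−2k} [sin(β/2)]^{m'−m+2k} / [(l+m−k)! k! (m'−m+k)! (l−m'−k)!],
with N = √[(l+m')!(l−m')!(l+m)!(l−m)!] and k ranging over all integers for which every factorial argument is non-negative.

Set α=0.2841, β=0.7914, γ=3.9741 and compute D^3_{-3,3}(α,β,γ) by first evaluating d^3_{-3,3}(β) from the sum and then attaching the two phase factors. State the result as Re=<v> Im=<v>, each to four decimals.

Split into d^3_{-3,3}(β=0.7914) × two z-phases.
c=cos(0.7914/2)=0.922727, s=sin(0.7914/2)=0.385454; N=√[1·720·720·1]=720.000000
The bounds max(0,m−m')=6 and min(l+m,l−m')=6 give 1 term
  k=6: (−1)^0·720.0000/(720)·0.9227^0·0.3855^6 = +0.003280
d^3_{-3,3}(0.7914) = +0.003280
Attach z-rotation phases: D = e^{-i(-3)(0.2841)}·(+0.003280)·e^{-i(3)(3.9741)} = +0.000244+0.003271i

Re=0.0002 Im=0.0033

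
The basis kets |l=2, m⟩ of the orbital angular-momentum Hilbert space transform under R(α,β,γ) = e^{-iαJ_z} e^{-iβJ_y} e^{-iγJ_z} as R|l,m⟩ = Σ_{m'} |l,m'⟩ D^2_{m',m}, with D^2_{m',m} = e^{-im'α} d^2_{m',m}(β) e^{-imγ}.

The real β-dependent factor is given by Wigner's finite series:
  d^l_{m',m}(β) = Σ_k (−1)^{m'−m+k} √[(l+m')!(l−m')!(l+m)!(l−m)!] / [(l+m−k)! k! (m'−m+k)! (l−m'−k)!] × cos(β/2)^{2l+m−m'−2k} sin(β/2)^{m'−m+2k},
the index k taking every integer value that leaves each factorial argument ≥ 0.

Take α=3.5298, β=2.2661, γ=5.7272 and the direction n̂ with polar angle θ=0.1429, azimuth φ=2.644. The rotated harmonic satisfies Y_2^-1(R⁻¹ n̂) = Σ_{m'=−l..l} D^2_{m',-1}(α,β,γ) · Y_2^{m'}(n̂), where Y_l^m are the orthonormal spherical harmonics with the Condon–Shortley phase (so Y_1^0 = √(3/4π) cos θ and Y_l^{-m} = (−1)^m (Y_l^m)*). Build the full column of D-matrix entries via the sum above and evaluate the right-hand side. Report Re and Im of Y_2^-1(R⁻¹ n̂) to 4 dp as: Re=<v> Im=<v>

Need the full column D^2_{m',-1} for m'=−2..2 at α=3.5298, β=2.2661, γ=5.7272.
cos(β/2)=0.423899, sin(β/2)=0.905709
d^2_{-2,-1}: single k=1 term ⇒ +0.137977;  D = +0.134639+0.030169i
d^2_{-1,-1}: k∈[0..1] ⇒ +0.032289 -0.442206 = -0.409917;  D = +0.404161-0.068453i
d^2_{0,-1}: k∈[0..1] ⇒ -0.168987 +0.771445 = +0.602458;  D = +0.511716-0.317966i
d^2_{1,-1}: k∈[0..1] ⇒ +0.442206 -0.672907 = -0.230702;  D = +0.135283-0.186874i
d^2_{2,-1}: single k=0 term ⇒ -0.629882;  D = -0.148743+0.612068i
Y_2^{m'}(θ=0.1429,φ=2.644) and Σ D·Y over m':
  (+0.1346+0.0302i)·(+0.0043+0.0066i)  (+0.4042-0.0685i)·(-0.0957-0.0520i)  (+0.5117-0.3180i)·(+0.6116+0.0000i)  (+0.1353-0.1869i)·(+0.0957-0.0520i)  (-0.1487+0.6121i)·(+0.0043-0.0066i)
Y_2^-1(R⁻¹ n̂) = +0.277724-0.229236i

Re=0.2777 Im=-0.2292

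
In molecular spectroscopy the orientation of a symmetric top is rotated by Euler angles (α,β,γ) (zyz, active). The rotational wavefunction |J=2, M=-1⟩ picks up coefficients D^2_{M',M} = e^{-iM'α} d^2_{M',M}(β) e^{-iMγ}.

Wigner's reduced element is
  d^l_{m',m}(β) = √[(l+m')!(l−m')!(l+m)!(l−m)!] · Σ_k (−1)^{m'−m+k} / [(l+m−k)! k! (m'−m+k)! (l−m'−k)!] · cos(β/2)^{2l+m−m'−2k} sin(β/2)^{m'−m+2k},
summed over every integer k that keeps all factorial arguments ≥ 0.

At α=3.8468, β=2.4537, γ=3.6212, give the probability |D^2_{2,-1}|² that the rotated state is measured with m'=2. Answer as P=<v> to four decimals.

D^2_{2,-1}(3.8468,2.4537,3.6212) = e^{-i·2·3.8468}·d^2_{2,-1}(2.4537)·e^{-i·-1·3.6212}. Compute d first:
c=cos(2.4537/2)=0.337205, s=sin(2.4537/2)=0.941431; N=√[24·1·1·6]=12.000000
The bounds max(0,m−m')=0 and min(l+m,l−m')=0 give 1 term
  k=0: (−1)^3·12.0000/(6)·0.3372^1·0.9414^3 = -0.562717
d^2_{2,-1}(2.4537) = -0.562717
|D^2_{2,-1}|² = |d^2_{2,-1}(β)|² = (-0.562717)² = 0.316650 (the z-rotation phases have unit modulus)

P=0.3167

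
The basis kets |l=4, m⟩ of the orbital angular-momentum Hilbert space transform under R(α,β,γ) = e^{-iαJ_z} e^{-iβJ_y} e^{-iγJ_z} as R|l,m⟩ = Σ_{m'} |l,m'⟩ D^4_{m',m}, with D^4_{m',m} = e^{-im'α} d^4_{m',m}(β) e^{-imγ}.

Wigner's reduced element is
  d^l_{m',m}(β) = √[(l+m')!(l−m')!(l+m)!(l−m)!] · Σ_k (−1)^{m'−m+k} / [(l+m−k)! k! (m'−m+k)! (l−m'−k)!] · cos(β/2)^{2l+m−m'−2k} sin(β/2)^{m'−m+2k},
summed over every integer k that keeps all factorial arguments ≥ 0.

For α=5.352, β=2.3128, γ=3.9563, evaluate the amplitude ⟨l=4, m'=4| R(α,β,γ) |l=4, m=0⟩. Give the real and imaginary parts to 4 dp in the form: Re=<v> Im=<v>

D^4_{4,0}(5.352,2.3128,3.9563) = e^{-i·4·5.352}·d^4_{4,0}(2.3128)·e^{-i·0·3.9563}. Compute d first:
Half-angle: c=0.402637, s=0.915360. N=√(40320·1·24·24)=4819.161753
The bounds max(0,m−m')=0 and min(l+m,l−m')=0 give 1 term
  k=0: (−1)^4·4819.1618/(576)·0.4026^4·0.9154^4 = +0.154373
d^4_{4,0}(2.3128) = +0.154373
Attach z-rotation phases: D = e^{-i(4)(5.352)}·(+0.154373)·e^{-i(0)(3.9563)} = -0.128861-0.085006i

Re=-0.1289 Im=-0.0850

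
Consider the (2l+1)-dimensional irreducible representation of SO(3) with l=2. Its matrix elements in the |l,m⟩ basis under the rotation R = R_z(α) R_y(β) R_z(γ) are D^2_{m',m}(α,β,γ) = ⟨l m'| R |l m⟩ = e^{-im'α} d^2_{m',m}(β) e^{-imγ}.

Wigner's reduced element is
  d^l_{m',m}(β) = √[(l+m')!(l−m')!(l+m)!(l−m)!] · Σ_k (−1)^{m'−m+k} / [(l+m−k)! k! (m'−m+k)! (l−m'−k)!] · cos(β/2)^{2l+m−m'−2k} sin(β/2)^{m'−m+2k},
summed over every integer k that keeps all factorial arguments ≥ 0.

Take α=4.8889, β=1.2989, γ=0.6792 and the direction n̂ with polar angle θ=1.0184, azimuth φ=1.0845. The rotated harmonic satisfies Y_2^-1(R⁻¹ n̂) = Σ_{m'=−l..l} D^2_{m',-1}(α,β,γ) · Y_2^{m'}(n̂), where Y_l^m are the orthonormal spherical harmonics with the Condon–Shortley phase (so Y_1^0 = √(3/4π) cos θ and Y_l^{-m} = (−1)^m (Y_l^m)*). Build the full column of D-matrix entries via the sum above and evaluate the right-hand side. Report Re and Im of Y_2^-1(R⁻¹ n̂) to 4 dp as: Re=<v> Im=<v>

Re=0.0798 Im=0.3273

Need the full column D^2_{m',-1} for m'=−2..2 at α=4.8889, β=1.2989, γ=0.6792.
cos(β/2)=0.796417, sin(β/2)=0.604748
d^2_{-2,-1}: single k=1 term ⇒ +0.610978;  D = -0.313378-0.524488i
d^2_{-1,-1}: k∈[0..1] ⇒ +0.402310 -0.695907 = -0.293597;  D = -0.221677+0.192506i
d^2_{0,-1}: k∈[0..1] ⇒ -0.748292 +0.431460 = -0.316832;  D = -0.246520-0.199025i
d^2_{1,-1}: k∈[0..1] ⇒ +0.695907 -0.133752 = +0.562156;  D = -0.270837+0.492611i
d^2_{2,-1}: single k=0 term ⇒ -0.352285;  D = +0.333711+0.112881i
Y_2^{m'}(θ=1.0184,φ=1.0845) and Σ D·Y over m':
  (-0.3134-0.5245i)·(-0.1576-0.2313i)  (-0.2217+0.1925i)·(+0.1613-0.3051i)  (-0.2465-0.1990i)·(-0.0549+0.0000i)  (-0.2708+0.4926i)·(-0.1613-0.3051i)  (+0.3337+0.1129i)·(-0.1576+0.2313i)
Y_2^-1(R⁻¹ n̂) = +0.079837+0.327340i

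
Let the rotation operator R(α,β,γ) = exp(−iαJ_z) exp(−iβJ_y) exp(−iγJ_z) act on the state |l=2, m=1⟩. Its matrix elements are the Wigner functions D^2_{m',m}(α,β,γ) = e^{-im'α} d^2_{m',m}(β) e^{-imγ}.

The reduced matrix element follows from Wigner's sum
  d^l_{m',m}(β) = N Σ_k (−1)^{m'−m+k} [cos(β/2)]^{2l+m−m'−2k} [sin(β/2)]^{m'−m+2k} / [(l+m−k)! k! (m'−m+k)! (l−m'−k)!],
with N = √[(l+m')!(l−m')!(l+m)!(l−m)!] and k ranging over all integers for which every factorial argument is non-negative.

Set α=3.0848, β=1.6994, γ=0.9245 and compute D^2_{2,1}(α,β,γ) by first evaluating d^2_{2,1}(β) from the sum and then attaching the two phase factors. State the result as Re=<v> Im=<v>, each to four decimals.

Re=-0.2978 Im=0.3134

D^2_{2,1}(3.0848,1.6994,0.9245) = e^{-i·2·3.0848}·d^2_{2,1}(1.6994)·e^{-i·1·0.9245}. Compute d first:
With c≡cos(β/2)=0.660209 and s≡sin(β/2)=0.751082, N=[24·1·6·1]^{1/2}=12.000000
k∈{0} keeps every argument non-negative
  k=0: (−1)^1·12.0000/(6)·0.6602^3·0.7511^1 = -0.432276
d^2_{2,1}(1.6994) = -0.432276
Attach z-rotation phases: D = e^{-i(2)(3.0848)}·(-0.432276)·e^{-i(1)(0.9245)} = -0.297767+0.313364i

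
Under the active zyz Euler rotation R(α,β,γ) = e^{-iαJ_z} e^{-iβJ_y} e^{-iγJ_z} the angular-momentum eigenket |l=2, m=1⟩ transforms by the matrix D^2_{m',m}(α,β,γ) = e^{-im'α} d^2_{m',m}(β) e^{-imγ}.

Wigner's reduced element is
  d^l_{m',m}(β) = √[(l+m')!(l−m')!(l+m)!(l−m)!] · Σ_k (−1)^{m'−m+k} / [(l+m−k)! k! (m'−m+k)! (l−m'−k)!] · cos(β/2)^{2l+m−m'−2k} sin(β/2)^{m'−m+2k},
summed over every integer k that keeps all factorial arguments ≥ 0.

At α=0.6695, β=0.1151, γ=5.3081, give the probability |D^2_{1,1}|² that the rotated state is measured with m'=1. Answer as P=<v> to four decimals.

D^2_{1,1}(0.6695,0.1151,5.3081) = e^{-i·1·0.6695}·d^2_{1,1}(0.1151)·e^{-i·1·5.3081}. Compute d first:
With c≡cos(β/2)=0.998344 and s≡sin(β/2)=0.057518, N=[6·1·6·1]^{1/2}=6.000000
Admissible k: 0..1 (factorial args all ≥0)
  k=0: (−1)^0·6.0000/(6)·0.9983^4·0.0575^0 = +0.993394
  k=1: (−1)^1·6.0000/(2)·0.9983^2·0.0575^2 = -0.009892
d^2_{1,1}(0.1151) = +0.993394 -0.009892 = +0.983502
|D^2_{1,1}|² = |d^2_{1,1}(β)|² = (+0.983502)² = 0.967276 (the z-rotation phases have unit modulus)

P=0.9673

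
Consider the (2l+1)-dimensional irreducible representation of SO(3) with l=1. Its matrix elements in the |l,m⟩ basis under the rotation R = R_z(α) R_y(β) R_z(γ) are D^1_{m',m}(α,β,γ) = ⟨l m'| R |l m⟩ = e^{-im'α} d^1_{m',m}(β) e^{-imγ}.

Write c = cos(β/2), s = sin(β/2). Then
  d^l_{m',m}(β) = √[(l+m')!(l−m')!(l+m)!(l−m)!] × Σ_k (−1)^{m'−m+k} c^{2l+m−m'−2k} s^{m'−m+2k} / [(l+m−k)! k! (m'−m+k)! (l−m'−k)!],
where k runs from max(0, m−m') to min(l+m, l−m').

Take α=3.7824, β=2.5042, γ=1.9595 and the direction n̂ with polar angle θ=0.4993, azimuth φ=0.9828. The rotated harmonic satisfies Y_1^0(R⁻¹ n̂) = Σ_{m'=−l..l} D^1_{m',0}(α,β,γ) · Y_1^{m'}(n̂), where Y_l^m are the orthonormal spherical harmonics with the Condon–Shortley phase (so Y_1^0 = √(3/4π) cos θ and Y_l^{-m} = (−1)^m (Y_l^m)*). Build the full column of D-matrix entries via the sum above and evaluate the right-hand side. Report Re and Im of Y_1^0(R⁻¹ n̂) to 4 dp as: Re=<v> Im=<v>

Need the full column D^1_{m',0} for m'=−1..1 at α=3.7824, β=2.5042, γ=1.9595.
cos(β/2)=0.313329, sin(β/2)=0.949645
d^1_{-1,0}: single k=1 term ⇒ +0.420801;  D = -0.337319-0.251573i
d^1_{0,0}: k∈[0..1] ⇒ +0.098175 -0.901825 = -0.803650;  D = -0.803650+0.000000i
d^1_{1,0}: single k=0 term ⇒ -0.420801;  D = +0.337319-0.251573i
Y_1^{m'}(θ=0.4993,φ=0.9828) and Σ D·Y over m':
  (-0.3373-0.2516i)·(+0.0918-0.1376i)  (-0.8037+0.0000i)·(+0.4290+0.0000i)  (+0.3373-0.2516i)·(-0.0918-0.1376i)
Y_1^0(R⁻¹ n̂) = -0.475889+0.000000i

Re=-0.4759 Im=0.0000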